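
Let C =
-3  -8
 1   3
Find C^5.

C² = I (check: tr C = 0 and det C = -1), so C^5 = C since 5 is odd.

[[-3, -8], [1, 3]]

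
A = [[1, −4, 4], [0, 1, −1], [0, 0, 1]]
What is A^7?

[[1, −28, 112], [0, 1, −7], [0, 0, 1]]

A = I + N where N = [[0, −4, 4], [0, 0, −1], [0, 0, 0]] is strictly upper-triangular, so N^3 = 0.
(I + N)^7 = I + 7·N + 21·N^2 = [[1, −28, 112], [0, 1, −7], [0, 0, 1]].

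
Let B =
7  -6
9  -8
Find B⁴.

[[-29, 30], [-45, 46]]

tr B = -1 and det B = -2, so the characteristic polynomial is λ² − (-1)λ + (-2) with roots 1 and -2.
Eigenvectors give P = [[1, -2], [1, -3]] with P⁻¹ = [[3, -2], [1, -1]], and B = P·diag(1, -2)·P⁻¹.
Then B⁴ = P·diag(1, 16)·P⁻¹ = [[1, -32], [1, -48]] · [[3, -2], [1, -1]] = [[-29, 30], [-45, 46]].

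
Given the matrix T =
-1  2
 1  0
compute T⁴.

[[11, -10], [-5, 6]]

T² = [[3, -2], [-1, 2]]
T³ = [[-5, 6], [3, -2]]
T⁴ = [[11, -10], [-5, 6]]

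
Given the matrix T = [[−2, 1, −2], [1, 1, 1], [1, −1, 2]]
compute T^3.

T^2 = [[3, 1, 1], [0, 1, 1], [−1, −2, 1]]
T^3 = [[−4, 3, −3], [2, 0, 3], [1, −4, 2]]

[[−4, 3, −3], [2, 0, 3], [1, −4, 2]]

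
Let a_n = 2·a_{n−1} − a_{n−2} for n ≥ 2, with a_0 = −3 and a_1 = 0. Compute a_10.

With companion matrix C = [[2, −1], [1, 0]], [a_n, a_{n−1}]ᵀ = C·[a_{n−1}, a_{n−2}]ᵀ, so [a_10, a_9]ᵀ = C⁹·[a_1, a_0]ᵀ.
C⁹ = [[10, −9], [9, −8]], giving [a_10, a_9]ᵀ = [[27], [24]].

27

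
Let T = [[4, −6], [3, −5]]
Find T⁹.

[[514, −1026], [513, −1025]]

tr T = −1 and det T = −2, so the characteristic polynomial is λ² − (−1)λ + (−2) with roots −2 and 1.
Eigenvectors give P = [[−1, 2], [−1, 1]] with P⁻¹ = [[1, −2], [1, −1]], and T = P·diag(−2, 1)·P⁻¹.
Then T⁹ = P·diag(−512, 1)·P⁻¹ = [[512, 2], [512, 1]] · [[1, −2], [1, −1]] = [[514, −1026], [513, −1025]].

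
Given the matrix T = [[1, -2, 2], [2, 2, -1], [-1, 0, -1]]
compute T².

[[-5, -6, 2], [7, 0, 3], [0, 2, -1]]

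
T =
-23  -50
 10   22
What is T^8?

[[31781, 63050], [-12610, -24964]]

tr T = -1 and det T = -6, so the characteristic polynomial is λ² − (-1)λ + (-6) with roots -3 and 2.
Eigenvectors give P = [[5, -2], [-2, 1]] with P⁻¹ = [[1, 2], [2, 5]], and T = P·diag(-3, 2)·P⁻¹.
Then T^8 = P·diag(6561, 256)·P⁻¹ = [[32805, -512], [-13122, 256]] · [[1, 2], [2, 5]] = [[31781, 63050], [-12610, -24964]].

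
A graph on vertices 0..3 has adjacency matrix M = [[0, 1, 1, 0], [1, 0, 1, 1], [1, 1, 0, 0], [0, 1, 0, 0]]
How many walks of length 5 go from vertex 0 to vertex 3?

The number of length-5 walks from vertex 0 to vertex 3 is entry (0,3) of M^5, where M is the adjacency matrix.
M^2 = [[2, 1, 1, 1], [1, 3, 1, 0], [1, 1, 2, 1], [1, 0, 1, 1]]
M^3 = [[2, 4, 3, 1], [4, 2, 4, 3], [3, 4, 2, 1], [1, 3, 1, 0]]
M^4 = [[7, 6, 6, 4], [6, 11, 6, 2], [6, 6, 7, 4], [4, 2, 4, 3]]
M^5 = [[12, 17, 13, 6], [17, 14, 17, 11], [13, 17, 12, 6], [6, 11, 6, 2]]

6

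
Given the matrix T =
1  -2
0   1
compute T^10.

T = I + N where N = [[0, -2], [0, 0]] is strictly upper-triangular, so N^2 = 0.
(I + N)^10 = I + 10·N = [[1, -20], [0, 1]].

[[1, -20], [0, 1]]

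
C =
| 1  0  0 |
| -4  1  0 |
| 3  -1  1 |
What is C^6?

C = I + N where N = [[0, 0, 0], [-4, 0, 0], [3, -1, 0]] is strictly lower-triangular, so N^3 = 0.
(I + N)^6 = I + 6·N + 15·N^2 = [[1, 0, 0], [-24, 1, 0], [78, -6, 1]].

[[1, 0, 0], [-24, 1, 0], [78, -6, 1]]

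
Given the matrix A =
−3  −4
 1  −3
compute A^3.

[[9, −92], [23, 9]]

A^2 = [[5, 24], [−6, 5]]
A^3 = [[9, −92], [23, 9]]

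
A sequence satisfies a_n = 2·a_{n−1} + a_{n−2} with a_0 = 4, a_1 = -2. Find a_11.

With companion matrix M = [[2, 1], [1, 0]], [a_n, a_{n−1}]ᵀ = M·[a_{n−1}, a_{n−2}]ᵀ, so [a_11, a_10]ᵀ = M^10·[a_1, a_0]ᵀ.
M^10 = [[5741, 2378], [2378, 985]], giving [a_11, a_10]ᵀ = [[-1970], [-816]].

-1970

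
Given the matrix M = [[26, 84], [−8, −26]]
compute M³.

tr M = 0 and det M = −4, so the characteristic polynomial is λ² − (0)λ + (−4) with roots 2 and −2.
Eigenvectors give P = [[7, −3], [−2, 1]] with P⁻¹ = [[1, 3], [2, 7]], and M = P·diag(2, −2)·P⁻¹.
Then M³ = P·diag(8, −8)·P⁻¹ = [[56, 24], [−16, −8]] · [[1, 3], [2, 7]] = [[104, 336], [−32, −104]].

[[104, 336], [−32, −104]]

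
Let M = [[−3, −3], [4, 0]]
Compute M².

[[−3, 9], [−12, −12]]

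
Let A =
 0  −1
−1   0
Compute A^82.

A² = I (check: tr A = 0 and det A = −1), so A^82 = I since 82 is even.

[[1, 0], [0, 1]]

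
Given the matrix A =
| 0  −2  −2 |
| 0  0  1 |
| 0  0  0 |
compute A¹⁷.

[[0, 0, 0], [0, 0, 0], [0, 0, 0]]

A is strictly triangular, hence nilpotent: A³ = 0, so A¹⁷ = 0.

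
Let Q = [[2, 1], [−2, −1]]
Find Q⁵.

[[2, 1], [−2, −1]]

Q² = Q (a projection; rank 1, trace 1), so Q⁵ = Q.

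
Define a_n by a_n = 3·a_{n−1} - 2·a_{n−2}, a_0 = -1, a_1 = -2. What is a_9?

With companion matrix A = [[3, -2], [1, 0]], [a_n, a_{n−1}]ᵀ = A·[a_{n−1}, a_{n−2}]ᵀ, so [a_9, a_8]ᵀ = A^8·[a_1, a_0]ᵀ.
A^8 = [[511, -510], [255, -254]], giving [a_9, a_8]ᵀ = [[-512], [-256]].

-512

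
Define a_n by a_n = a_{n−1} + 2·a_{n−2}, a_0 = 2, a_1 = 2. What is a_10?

With companion matrix T = [[1, 2], [1, 0]], [a_n, a_{n−1}]ᵀ = T·[a_{n−1}, a_{n−2}]ᵀ, so [a_10, a_9]ᵀ = T⁹·[a_1, a_0]ᵀ.
T⁹ = [[341, 342], [171, 170]], giving [a_10, a_9]ᵀ = [[1366], [682]].

1366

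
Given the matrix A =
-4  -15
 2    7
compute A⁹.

tr A = 3 and det A = 2, so the characteristic polynomial is λ² − (3)λ + (2) with roots 1 and 2.
Eigenvectors give P = [[3, 5], [-1, -2]] with P⁻¹ = [[2, 5], [-1, -3]], and A = P·diag(1, 2)·P⁻¹.
Then A⁹ = P·diag(1, 512)·P⁻¹ = [[3, 2560], [-1, -1024]] · [[2, 5], [-1, -3]] = [[-2554, -7665], [1022, 3067]].

[[-2554, -7665], [1022, 3067]]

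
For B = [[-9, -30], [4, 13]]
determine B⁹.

tr B = 4 and det B = 3, so the characteristic polynomial is λ² − (4)λ + (3) with roots 3 and 1.
Eigenvectors give P = [[-5, -3], [2, 1]] with P⁻¹ = [[1, 3], [-2, -5]], and B = P·diag(3, 1)·P⁻¹.
Then B⁹ = P·diag(19683, 1)·P⁻¹ = [[-98415, -3], [39366, 1]] · [[1, 3], [-2, -5]] = [[-98409, -295230], [39364, 118093]].

[[-98409, -295230], [39364, 118093]]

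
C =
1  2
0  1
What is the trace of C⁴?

2

C = I + N where N = [[0, 2], [0, 0]] is strictly upper-triangular, so N² = 0.
(I + N)⁴ = I + 4·N = [[1, 8], [0, 1]].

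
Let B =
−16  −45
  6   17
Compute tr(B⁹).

tr B = 1 and det B = −2, so the characteristic polynomial is λ² − (1)λ + (−2) with roots −1 and 2.
Eigenvectors give P = [[−3, −5], [1, 2]] with P⁻¹ = [[−2, −5], [1, 3]], and B = P·diag(−1, 2)·P⁻¹.
Then B⁹ = P·diag(−1, 512)·P⁻¹ = [[3, −2560], [−1, 1024]] · [[−2, −5], [1, 3]] = [[−2566, −7695], [1026, 3077]].

511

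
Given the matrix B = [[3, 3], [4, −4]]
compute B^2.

[[21, −3], [−4, 28]]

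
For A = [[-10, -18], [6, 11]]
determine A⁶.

tr A = 1 and det A = -2, so the characteristic polynomial is λ² − (1)λ + (-2) with roots -1 and 2.
Eigenvectors give P = [[-2, -3], [1, 2]] with P⁻¹ = [[-2, -3], [1, 2]], and A = P·diag(-1, 2)·P⁻¹.
Then A⁶ = P·diag(1, 64)·P⁻¹ = [[-2, -192], [1, 128]] · [[-2, -3], [1, 2]] = [[-188, -378], [126, 253]].

[[-188, -378], [126, 253]]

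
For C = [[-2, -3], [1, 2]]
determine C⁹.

[[-2, -3], [1, 2]]

C² = I (check: tr C = 0 and det C = -1), so C⁹ = C since 9 is odd.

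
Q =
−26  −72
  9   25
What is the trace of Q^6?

tr Q = −1 and det Q = −2, so the characteristic polynomial is λ² − (−1)λ + (−2) with roots 1 and −2.
Eigenvectors give P = [[8, 3], [−3, −1]] with P⁻¹ = [[−1, −3], [3, 8]], and Q = P·diag(1, −2)·P⁻¹.
Then Q^6 = P·diag(1, 64)·P⁻¹ = [[8, 192], [−3, −64]] · [[−1, −3], [3, 8]] = [[568, 1512], [−189, −503]].

65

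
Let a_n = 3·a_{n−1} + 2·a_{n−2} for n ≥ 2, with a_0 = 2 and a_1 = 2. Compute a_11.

With companion matrix A = [[3, 2], [1, 0]], [a_n, a_{n−1}]ᵀ = A·[a_{n−1}, a_{n−2}]ᵀ, so [a_11, a_10]ᵀ = A¹⁰·[a_1, a_0]ᵀ.
A¹⁰ = [[283667, 159294], [79647, 44726]], giving [a_11, a_10]ᵀ = [[885922], [248746]].

885922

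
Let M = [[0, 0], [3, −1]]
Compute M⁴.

[[0, 0], [−3, 1]]

M² = [[0, 0], [−3, 1]]
M³ = [[0, 0], [3, −1]]
M⁴ = [[0, 0], [−3, 1]]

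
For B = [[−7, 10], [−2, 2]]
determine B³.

[[−103, 190], [−38, 68]]

tr B = −5 and det B = 6, so the characteristic polynomial is λ² − (−5)λ + (6) with roots −3 and −2.
Eigenvectors give P = [[5, −2], [2, −1]] with P⁻¹ = [[1, −2], [2, −5]], and B = P·diag(−3, −2)·P⁻¹.
Then B³ = P·diag(−27, −8)·P⁻¹ = [[−135, 16], [−54, 8]] · [[1, −2], [2, −5]] = [[−103, 190], [−38, 68]].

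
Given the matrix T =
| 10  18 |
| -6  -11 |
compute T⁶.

[[-188, -378], [126, 253]]

tr T = -1 and det T = -2, so the characteristic polynomial is λ² − (-1)λ + (-2) with roots -2 and 1.
Eigenvectors give P = [[-3, -2], [2, 1]] with P⁻¹ = [[1, 2], [-2, -3]], and T = P·diag(-2, 1)·P⁻¹.
Then T⁶ = P·diag(64, 1)·P⁻¹ = [[-192, -2], [128, 1]] · [[1, 2], [-2, -3]] = [[-188, -378], [126, 253]].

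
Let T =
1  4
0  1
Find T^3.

T = I + N where N = [[0, 4], [0, 0]] is strictly upper-triangular, so N^2 = 0.
(I + N)^3 = I + 3·N = [[1, 12], [0, 1]].

[[1, 12], [0, 1]]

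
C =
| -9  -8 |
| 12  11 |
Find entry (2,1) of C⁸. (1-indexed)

tr C = 2 and det C = -3, so the characteristic polynomial is λ² − (2)λ + (-3) with roots -1 and 3.
Eigenvectors give P = [[1, 2], [-1, -3]] with P⁻¹ = [[3, 2], [-1, -1]], and C = P·diag(-1, 3)·P⁻¹.
Then C⁸ = P·diag(1, 6561)·P⁻¹ = [[1, 13122], [-1, -19683]] · [[3, 2], [-1, -1]] = [[-13119, -13120], [19680, 19681]].

19680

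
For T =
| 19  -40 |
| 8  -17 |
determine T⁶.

[[3641, -7280], [1456, -2911]]

tr T = 2 and det T = -3, so the characteristic polynomial is λ² − (2)λ + (-3) with roots -1 and 3.
Eigenvectors give P = [[2, 5], [1, 2]] with P⁻¹ = [[-2, 5], [1, -2]], and T = P·diag(-1, 3)·P⁻¹.
Then T⁶ = P·diag(1, 729)·P⁻¹ = [[2, 3645], [1, 1458]] · [[-2, 5], [1, -2]] = [[3641, -7280], [1456, -2911]].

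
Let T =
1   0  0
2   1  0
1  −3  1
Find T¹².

[[1, 0, 0], [24, 1, 0], [−384, −36, 1]]

T = I + N where N = [[0, 0, 0], [2, 0, 0], [1, −3, 0]] is strictly lower-triangular, so N³ = 0.
(I + N)¹² = I + 12·N + 66·N² = [[1, 0, 0], [24, 1, 0], [−384, −36, 1]].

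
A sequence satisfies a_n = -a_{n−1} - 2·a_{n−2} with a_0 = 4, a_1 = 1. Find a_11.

-65

With companion matrix T = [[-1, -2], [1, 0]], [a_n, a_{n−1}]ᵀ = T·[a_{n−1}, a_{n−2}]ᵀ, so [a_11, a_10]ᵀ = T¹⁰·[a_1, a_0]ᵀ.
T¹⁰ = [[23, -22], [11, 34]], giving [a_11, a_10]ᵀ = [[-65], [147]].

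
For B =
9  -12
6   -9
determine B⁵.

[[729, -972], [486, -729]]

tr B = 0 and det B = -9, so the characteristic polynomial is λ² − (0)λ + (-9) with roots 3 and -3.
Eigenvectors give P = [[2, -1], [1, -1]] with P⁻¹ = [[1, -1], [1, -2]], and B = P·diag(3, -3)·P⁻¹.
Then B⁵ = P·diag(243, -243)·P⁻¹ = [[486, 243], [243, 243]] · [[1, -1], [1, -2]] = [[729, -972], [486, -729]].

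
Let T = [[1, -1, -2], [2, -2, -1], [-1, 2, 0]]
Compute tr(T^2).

1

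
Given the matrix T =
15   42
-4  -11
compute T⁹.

[[137775, 413322], [-39364, -118091]]

tr T = 4 and det T = 3, so the characteristic polynomial is λ² − (4)λ + (3) with roots 1 and 3.
Eigenvectors give P = [[3, 7], [-1, -2]] with P⁻¹ = [[-2, -7], [1, 3]], and T = P·diag(1, 3)·P⁻¹.
Then T⁹ = P·diag(1, 19683)·P⁻¹ = [[3, 137781], [-1, -39366]] · [[-2, -7], [1, 3]] = [[137775, 413322], [-39364, -118091]].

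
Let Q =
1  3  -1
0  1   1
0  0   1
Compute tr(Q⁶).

3

Q = I + N where N = [[0, 3, -1], [0, 0, 1], [0, 0, 0]] is strictly upper-triangular, so N³ = 0.
(I + N)⁶ = I + 6·N + 15·N² = [[1, 18, 39], [0, 1, 6], [0, 0, 1]].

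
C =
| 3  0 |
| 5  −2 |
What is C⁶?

[[729, 0], [665, 64]]

tr C = 1 and det C = −6, so the characteristic polynomial is λ² − (1)λ + (−6) with roots 3 and −2.
Eigenvectors give P = [[1, 0], [1, −1]] with P⁻¹ = [[1, 0], [1, −1]], and C = P·diag(3, −2)·P⁻¹.
Then C⁶ = P·diag(729, 64)·P⁻¹ = [[729, 0], [729, −64]] · [[1, 0], [1, −1]] = [[729, 0], [665, 64]].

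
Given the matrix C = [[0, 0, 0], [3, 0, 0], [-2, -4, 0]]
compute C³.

[[0, 0, 0], [0, 0, 0], [0, 0, 0]]

C is strictly triangular, hence nilpotent: C³ = 0, so C³ = 0.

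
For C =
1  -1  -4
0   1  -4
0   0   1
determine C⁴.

C = I + N where N = [[0, -1, -4], [0, 0, -4], [0, 0, 0]] is strictly upper-triangular, so N³ = 0.
(I + N)⁴ = I + 4·N + 6·N² = [[1, -4, 8], [0, 1, -16], [0, 0, 1]].

[[1, -4, 8], [0, 1, -16], [0, 0, 1]]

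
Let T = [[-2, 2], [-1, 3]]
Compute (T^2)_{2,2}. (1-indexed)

7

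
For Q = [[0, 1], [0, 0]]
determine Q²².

Q is strictly triangular, hence nilpotent: Q² = 0, so Q²² = 0.

[[0, 0], [0, 0]]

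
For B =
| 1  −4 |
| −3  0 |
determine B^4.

B^2 = [[13, −4], [−3, 12]]
B^3 = [[25, −52], [−39, 12]]
B^4 = [[181, −100], [−75, 156]]

[[181, −100], [−75, 156]]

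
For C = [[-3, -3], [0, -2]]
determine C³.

[[-27, -57], [0, -8]]

C² = [[9, 15], [0, 4]]
C³ = [[-27, -57], [0, -8]]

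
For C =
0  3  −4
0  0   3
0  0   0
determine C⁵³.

C is strictly triangular, hence nilpotent: C³ = 0, so C⁵³ = 0.

[[0, 0, 0], [0, 0, 0], [0, 0, 0]]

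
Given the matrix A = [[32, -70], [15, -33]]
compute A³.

[[218, -490], [105, -237]]

tr A = -1 and det A = -6, so the characteristic polynomial is λ² − (-1)λ + (-6) with roots 2 and -3.
Eigenvectors give P = [[7, 2], [3, 1]] with P⁻¹ = [[1, -2], [-3, 7]], and A = P·diag(2, -3)·P⁻¹.
Then A³ = P·diag(8, -27)·P⁻¹ = [[56, -54], [24, -27]] · [[1, -2], [-3, 7]] = [[218, -490], [105, -237]].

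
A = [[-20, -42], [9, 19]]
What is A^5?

[[-230, -462], [99, 199]]

tr A = -1 and det A = -2, so the characteristic polynomial is λ² − (-1)λ + (-2) with roots 1 and -2.
Eigenvectors give P = [[-2, 7], [1, -3]] with P⁻¹ = [[3, 7], [1, 2]], and A = P·diag(1, -2)·P⁻¹.
Then A^5 = P·diag(1, -32)·P⁻¹ = [[-2, -224], [1, 96]] · [[3, 7], [1, 2]] = [[-230, -462], [99, 199]].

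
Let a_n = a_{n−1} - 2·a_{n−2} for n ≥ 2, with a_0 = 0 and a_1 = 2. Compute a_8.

With companion matrix B = [[1, -2], [1, 0]], [a_n, a_{n−1}]ᵀ = B·[a_{n−1}, a_{n−2}]ᵀ, so [a_8, a_7]ᵀ = B^7·[a_1, a_0]ᵀ.
B^7 = [[-3, -14], [7, -10]], giving [a_8, a_7]ᵀ = [[-6], [14]].

-6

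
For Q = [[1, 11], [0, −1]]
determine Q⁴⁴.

[[1, 0], [0, 1]]

Q² = I (check: tr Q = 0 and det Q = −1), so Q⁴⁴ = I since 44 is even.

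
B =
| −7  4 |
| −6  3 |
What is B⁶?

tr B = −4 and det B = 3, so the characteristic polynomial is λ² − (−4)λ + (3) with roots −1 and −3.
Eigenvectors give P = [[−2, 1], [−3, 1]] with P⁻¹ = [[1, −1], [3, −2]], and B = P·diag(−1, −3)·P⁻¹.
Then B⁶ = P·diag(1, 729)·P⁻¹ = [[−2, 729], [−3, 729]] · [[1, −1], [3, −2]] = [[2185, −1456], [2184, −1455]].

[[2185, −1456], [2184, −1455]]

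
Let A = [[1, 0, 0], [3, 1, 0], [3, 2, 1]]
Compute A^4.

A = I + N where N = [[0, 0, 0], [3, 0, 0], [3, 2, 0]] is strictly lower-triangular, so N^3 = 0.
(I + N)^4 = I + 4·N + 6·N^2 = [[1, 0, 0], [12, 1, 0], [48, 8, 1]].

[[1, 0, 0], [12, 1, 0], [48, 8, 1]]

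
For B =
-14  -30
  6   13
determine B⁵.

tr B = -1 and det B = -2, so the characteristic polynomial is λ² − (-1)λ + (-2) with roots 1 and -2.
Eigenvectors give P = [[-2, 5], [1, -2]] with P⁻¹ = [[2, 5], [1, 2]], and B = P·diag(1, -2)·P⁻¹.
Then B⁵ = P·diag(1, -32)·P⁻¹ = [[-2, -160], [1, 64]] · [[2, 5], [1, 2]] = [[-164, -330], [66, 133]].

[[-164, -330], [66, 133]]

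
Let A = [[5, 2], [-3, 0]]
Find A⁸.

[[19171, 12610], [-18915, -12354]]

tr A = 5 and det A = 6, so the characteristic polynomial is λ² − (5)λ + (6) with roots 3 and 2.
Eigenvectors give P = [[1, -2], [-1, 3]] with P⁻¹ = [[3, 2], [1, 1]], and A = P·diag(3, 2)·P⁻¹.
Then A⁸ = P·diag(6561, 256)·P⁻¹ = [[6561, -512], [-6561, 768]] · [[3, 2], [1, 1]] = [[19171, 12610], [-18915, -12354]].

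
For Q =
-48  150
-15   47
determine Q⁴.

[[666, -1950], [195, -569]]

tr Q = -1 and det Q = -6, so the characteristic polynomial is λ² − (-1)λ + (-6) with roots 2 and -3.
Eigenvectors give P = [[3, 10], [1, 3]] with P⁻¹ = [[-3, 10], [1, -3]], and Q = P·diag(2, -3)·P⁻¹.
Then Q⁴ = P·diag(16, 81)·P⁻¹ = [[48, 810], [16, 243]] · [[-3, 10], [1, -3]] = [[666, -1950], [195, -569]].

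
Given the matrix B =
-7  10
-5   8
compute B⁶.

[[-601, 1330], [-665, 1394]]

tr B = 1 and det B = -6, so the characteristic polynomial is λ² − (1)λ + (-6) with roots -2 and 3.
Eigenvectors give P = [[-2, -1], [-1, -1]] with P⁻¹ = [[-1, 1], [1, -2]], and B = P·diag(-2, 3)·P⁻¹.
Then B⁶ = P·diag(64, 729)·P⁻¹ = [[-128, -729], [-64, -729]] · [[-1, 1], [1, -2]] = [[-601, 1330], [-665, 1394]].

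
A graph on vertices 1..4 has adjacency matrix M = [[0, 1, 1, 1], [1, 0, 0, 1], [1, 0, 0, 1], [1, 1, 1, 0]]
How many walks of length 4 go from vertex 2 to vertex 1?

The number of length-4 walks from vertex 2 to vertex 1 is entry (2,1) of M⁴, where M is the adjacency matrix.
M² = [[3, 1, 1, 2], [1, 2, 2, 1], [1, 2, 2, 1], [2, 1, 1, 3]]
M³ = [[4, 5, 5, 5], [5, 2, 2, 5], [5, 2, 2, 5], [5, 5, 5, 4]]
M⁴ = [[15, 9, 9, 14], [9, 10, 10, 9], [9, 10, 10, 9], [14, 9, 9, 15]]

9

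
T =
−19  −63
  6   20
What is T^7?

[[−775, −2709], [258, 902]]

tr T = 1 and det T = −2, so the characteristic polynomial is λ² − (1)λ + (−2) with roots −1 and 2.
Eigenvectors give P = [[−7, −3], [2, 1]] with P⁻¹ = [[−1, −3], [2, 7]], and T = P·diag(−1, 2)·P⁻¹.
Then T^7 = P·diag(−1, 128)·P⁻¹ = [[7, −384], [−2, 128]] · [[−1, −3], [2, 7]] = [[−775, −2709], [258, 902]].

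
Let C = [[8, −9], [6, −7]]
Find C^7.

[[386, −387], [258, −259]]

tr C = 1 and det C = −2, so the characteristic polynomial is λ² − (1)λ + (−2) with roots −1 and 2.
Eigenvectors give P = [[1, 3], [1, 2]] with P⁻¹ = [[−2, 3], [1, −1]], and C = P·diag(−1, 2)·P⁻¹.
Then C^7 = P·diag(−1, 128)·P⁻¹ = [[−1, 384], [−1, 256]] · [[−2, 3], [1, −1]] = [[386, −387], [258, −259]].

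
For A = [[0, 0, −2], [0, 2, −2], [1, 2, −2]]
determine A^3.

A^2 = [[−2, −4, 4], [−2, 0, 0], [−2, 0, −2]]
A^3 = [[4, 0, 4], [0, 0, 4], [−2, −4, 8]]

[[4, 0, 4], [0, 0, 4], [−2, −4, 8]]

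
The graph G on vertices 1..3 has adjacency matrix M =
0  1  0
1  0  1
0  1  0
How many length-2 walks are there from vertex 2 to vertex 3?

The number of length-2 walks from vertex 2 to vertex 3 is entry (2,3) of M^2, where M is the adjacency matrix.
M^2 = [[1, 0, 1], [0, 2, 0], [1, 0, 1]]

0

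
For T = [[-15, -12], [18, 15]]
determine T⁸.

tr T = 0 and det T = -9, so the characteristic polynomial is λ² − (0)λ + (-9) with roots -3 and 3.
Eigenvectors give P = [[-1, -2], [1, 3]] with P⁻¹ = [[-3, -2], [1, 1]], and T = P·diag(-3, 3)·P⁻¹.
Then T⁸ = P·diag(6561, 6561)·P⁻¹ = [[-6561, -13122], [6561, 19683]] · [[-3, -2], [1, 1]] = [[6561, 0], [0, 6561]].

[[6561, 0], [0, 6561]]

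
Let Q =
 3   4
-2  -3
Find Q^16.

[[1, 0], [0, 1]]

Q² = I (check: tr Q = 0 and det Q = -1), so Q^16 = I since 16 is even.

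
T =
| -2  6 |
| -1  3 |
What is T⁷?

[[-2, 6], [-1, 3]]

T² = T (a projection; rank 1, trace 1), so T⁷ = T.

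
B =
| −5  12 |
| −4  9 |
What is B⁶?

tr B = 4 and det B = 3, so the characteristic polynomial is λ² − (4)λ + (3) with roots 3 and 1.
Eigenvectors give P = [[−3, 2], [−2, 1]] with P⁻¹ = [[1, −2], [2, −3]], and B = P·diag(3, 1)·P⁻¹.
Then B⁶ = P·diag(729, 1)·P⁻¹ = [[−2187, 2], [−1458, 1]] · [[1, −2], [2, −3]] = [[−2183, 4368], [−1456, 2913]].

[[−2183, 4368], [−1456, 2913]]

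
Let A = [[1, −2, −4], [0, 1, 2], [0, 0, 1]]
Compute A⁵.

[[1, −10, −60], [0, 1, 10], [0, 0, 1]]

A = I + N where N = [[0, −2, −4], [0, 0, 2], [0, 0, 0]] is strictly upper-triangular, so N³ = 0.
(I + N)⁵ = I + 5·N + 10·N² = [[1, −10, −60], [0, 1, 10], [0, 0, 1]].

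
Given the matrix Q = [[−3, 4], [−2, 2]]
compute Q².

[[1, −4], [2, −4]]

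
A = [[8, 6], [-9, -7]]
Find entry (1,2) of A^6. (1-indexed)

126

tr A = 1 and det A = -2, so the characteristic polynomial is λ² − (1)λ + (-2) with roots -1 and 2.
Eigenvectors give P = [[2, -1], [-3, 1]] with P⁻¹ = [[-1, -1], [-3, -2]], and A = P·diag(-1, 2)·P⁻¹.
Then A^6 = P·diag(1, 64)·P⁻¹ = [[2, -64], [-3, 64]] · [[-1, -1], [-3, -2]] = [[190, 126], [-189, -125]].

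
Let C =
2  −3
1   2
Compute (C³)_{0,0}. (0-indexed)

−10

C² = [[1, −12], [4, 1]]
C³ = [[−10, −27], [9, −10]]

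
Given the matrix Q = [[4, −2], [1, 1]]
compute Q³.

tr Q = 5 and det Q = 6, so the characteristic polynomial is λ² − (5)λ + (6) with roots 3 and 2.
Eigenvectors give P = [[2, 1], [1, 1]] with P⁻¹ = [[1, −1], [−1, 2]], and Q = P·diag(3, 2)·P⁻¹.
Then Q³ = P·diag(27, 8)·P⁻¹ = [[54, 8], [27, 8]] · [[1, −1], [−1, 2]] = [[46, −38], [19, −11]].

[[46, −38], [19, −11]]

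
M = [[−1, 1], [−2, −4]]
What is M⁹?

[[18659, 19171], [−38342, −38854]]

tr M = −5 and det M = 6, so the characteristic polynomial is λ² − (−5)λ + (6) with roots −3 and −2.
Eigenvectors give P = [[−1, 1], [2, −1]] with P⁻¹ = [[1, 1], [2, 1]], and M = P·diag(−3, −2)·P⁻¹.
Then M⁹ = P·diag(−19683, −512)·P⁻¹ = [[19683, −512], [−39366, 512]] · [[1, 1], [2, 1]] = [[18659, 19171], [−38342, −38854]].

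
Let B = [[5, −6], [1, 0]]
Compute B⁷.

[[6305, −12354], [2059, −3990]]

tr B = 5 and det B = 6, so the characteristic polynomial is λ² − (5)λ + (6) with roots 3 and 2.
Eigenvectors give P = [[−3, 2], [−1, 1]] with P⁻¹ = [[−1, 2], [−1, 3]], and B = P·diag(3, 2)·P⁻¹.
Then B⁷ = P·diag(2187, 128)·P⁻¹ = [[−6561, 256], [−2187, 128]] · [[−1, 2], [−1, 3]] = [[6305, −12354], [2059, −3990]].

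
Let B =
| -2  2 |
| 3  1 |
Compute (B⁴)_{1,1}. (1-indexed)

106

B² = [[10, -2], [-3, 7]]
B³ = [[-26, 18], [27, 1]]
B⁴ = [[106, -34], [-51, 55]]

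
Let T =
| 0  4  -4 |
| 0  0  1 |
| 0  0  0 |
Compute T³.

T is strictly triangular, hence nilpotent: T³ = 0, so T³ = 0.

[[0, 0, 0], [0, 0, 0], [0, 0, 0]]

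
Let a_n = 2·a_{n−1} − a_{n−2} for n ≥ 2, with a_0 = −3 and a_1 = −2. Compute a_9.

With companion matrix A = [[2, −1], [1, 0]], [a_n, a_{n−1}]ᵀ = A·[a_{n−1}, a_{n−2}]ᵀ, so [a_9, a_8]ᵀ = A⁸·[a_1, a_0]ᵀ.
A⁸ = [[9, −8], [8, −7]], giving [a_9, a_8]ᵀ = [[6], [5]].

6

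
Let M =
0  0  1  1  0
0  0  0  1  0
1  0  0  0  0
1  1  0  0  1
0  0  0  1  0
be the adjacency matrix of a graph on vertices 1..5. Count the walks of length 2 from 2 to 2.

The number of length-2 walks from vertex 2 to vertex 2 is entry (2,2) of M², where M is the adjacency matrix.
M² = [[2, 1, 0, 0, 1], [1, 1, 0, 0, 1], [0, 0, 1, 1, 0], [0, 0, 1, 3, 0], [1, 1, 0, 0, 1]]

1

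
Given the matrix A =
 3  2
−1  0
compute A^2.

[[7, 6], [−3, −2]]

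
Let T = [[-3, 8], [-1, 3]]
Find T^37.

[[-3, 8], [-1, 3]]

T² = I (check: tr T = 0 and det T = -1), so T^37 = T since 37 is odd.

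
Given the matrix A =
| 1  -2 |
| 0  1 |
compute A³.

[[1, -6], [0, 1]]

A = I + N where N = [[0, -2], [0, 0]] is strictly upper-triangular, so N² = 0.
(I + N)³ = I + 3·N = [[1, -6], [0, 1]].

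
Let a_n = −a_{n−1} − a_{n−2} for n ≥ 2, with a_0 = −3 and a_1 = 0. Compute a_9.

With companion matrix Q = [[−1, −1], [1, 0]], [a_n, a_{n−1}]ᵀ = Q·[a_{n−1}, a_{n−2}]ᵀ, so [a_9, a_8]ᵀ = Q⁸·[a_1, a_0]ᵀ.
Q⁸ = [[0, 1], [−1, −1]], giving [a_9, a_8]ᵀ = [[−3], [3]].

−3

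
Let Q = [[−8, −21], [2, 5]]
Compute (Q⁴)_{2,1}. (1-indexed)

tr Q = −3 and det Q = 2, so the characteristic polynomial is λ² − (−3)λ + (2) with roots −1 and −2.
Eigenvectors give P = [[3, −7], [−1, 2]] with P⁻¹ = [[−2, −7], [−1, −3]], and Q = P·diag(−1, −2)·P⁻¹.
Then Q⁴ = P·diag(1, 16)·P⁻¹ = [[3, −112], [−1, 32]] · [[−2, −7], [−1, −3]] = [[106, 315], [−30, −89]].

−30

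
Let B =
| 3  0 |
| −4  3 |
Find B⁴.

B² = [[9, 0], [−24, 9]]
B³ = [[27, 0], [−108, 27]]
B⁴ = [[81, 0], [−432, 81]]

[[81, 0], [−432, 81]]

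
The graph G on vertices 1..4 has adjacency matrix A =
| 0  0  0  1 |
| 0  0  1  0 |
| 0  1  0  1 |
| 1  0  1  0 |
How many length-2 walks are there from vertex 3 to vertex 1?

The number of length-2 walks from vertex 3 to vertex 1 is entry (3,1) of A², where A is the adjacency matrix.
A² = [[1, 0, 1, 0], [0, 1, 0, 1], [1, 0, 2, 0], [0, 1, 0, 2]]

1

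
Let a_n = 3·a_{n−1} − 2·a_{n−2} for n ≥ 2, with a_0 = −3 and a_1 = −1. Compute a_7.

251

With companion matrix M = [[3, −2], [1, 0]], [a_n, a_{n−1}]ᵀ = M·[a_{n−1}, a_{n−2}]ᵀ, so [a_7, a_6]ᵀ = M^6·[a_1, a_0]ᵀ.
M^6 = [[127, −126], [63, −62]], giving [a_7, a_6]ᵀ = [[251], [123]].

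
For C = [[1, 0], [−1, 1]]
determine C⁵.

C = I + N where N = [[0, 0], [−1, 0]] is strictly lower-triangular, so N² = 0.
(I + N)⁵ = I + 5·N = [[1, 0], [−5, 1]].

[[1, 0], [−5, 1]]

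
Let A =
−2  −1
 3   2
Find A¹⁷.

[[−2, −1], [3, 2]]

A² = I (check: tr A = 0 and det A = −1), so A¹⁷ = A since 17 is odd.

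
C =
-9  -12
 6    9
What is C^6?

tr C = 0 and det C = -9, so the characteristic polynomial is λ² − (0)λ + (-9) with roots -3 and 3.
Eigenvectors give P = [[2, -1], [-1, 1]] with P⁻¹ = [[1, 1], [1, 2]], and C = P·diag(-3, 3)·P⁻¹.
Then C^6 = P·diag(729, 729)·P⁻¹ = [[1458, -729], [-729, 729]] · [[1, 1], [1, 2]] = [[729, 0], [0, 729]].

[[729, 0], [0, 729]]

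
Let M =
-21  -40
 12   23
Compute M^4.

tr M = 2 and det M = -3, so the characteristic polynomial is λ² − (2)λ + (-3) with roots -1 and 3.
Eigenvectors give P = [[2, 5], [-1, -3]] with P⁻¹ = [[3, 5], [-1, -2]], and M = P·diag(-1, 3)·P⁻¹.
Then M^4 = P·diag(1, 81)·P⁻¹ = [[2, 405], [-1, -243]] · [[3, 5], [-1, -2]] = [[-399, -800], [240, 481]].

[[-399, -800], [240, 481]]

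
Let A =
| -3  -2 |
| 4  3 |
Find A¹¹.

A² = I (check: tr A = 0 and det A = -1), so A¹¹ = A since 11 is odd.

[[-3, -2], [4, 3]]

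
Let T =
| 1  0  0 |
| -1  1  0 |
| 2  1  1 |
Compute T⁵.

T = I + N where N = [[0, 0, 0], [-1, 0, 0], [2, 1, 0]] is strictly lower-triangular, so N³ = 0.
(I + N)⁵ = I + 5·N + 10·N² = [[1, 0, 0], [-5, 1, 0], [0, 5, 1]].

[[1, 0, 0], [-5, 1, 0], [0, 5, 1]]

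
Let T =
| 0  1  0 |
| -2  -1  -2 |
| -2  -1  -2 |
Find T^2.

[[-2, -1, -2], [6, 1, 6], [6, 1, 6]]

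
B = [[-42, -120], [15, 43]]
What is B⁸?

[[-50184, -151320], [18915, 57001]]

tr B = 1 and det B = -6, so the characteristic polynomial is λ² − (1)λ + (-6) with roots 3 and -2.
Eigenvectors give P = [[-8, 3], [3, -1]] with P⁻¹ = [[1, 3], [3, 8]], and B = P·diag(3, -2)·P⁻¹.
Then B⁸ = P·diag(6561, 256)·P⁻¹ = [[-52488, 768], [19683, -256]] · [[1, 3], [3, 8]] = [[-50184, -151320], [18915, 57001]].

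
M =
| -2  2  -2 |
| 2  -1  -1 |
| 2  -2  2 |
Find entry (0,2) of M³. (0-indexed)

M² = [[4, -2, -2], [-8, 7, -5], [-4, 2, 2]]
M³ = [[-16, 14, -10], [20, -13, -1], [16, -14, 10]]

-10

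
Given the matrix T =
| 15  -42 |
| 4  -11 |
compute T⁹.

tr T = 4 and det T = 3, so the characteristic polynomial is λ² − (4)λ + (3) with roots 3 and 1.
Eigenvectors give P = [[7, 3], [2, 1]] with P⁻¹ = [[1, -3], [-2, 7]], and T = P·diag(3, 1)·P⁻¹.
Then T⁹ = P·diag(19683, 1)·P⁻¹ = [[137781, 3], [39366, 1]] · [[1, -3], [-2, 7]] = [[137775, -413322], [39364, -118091]].

[[137775, -413322], [39364, -118091]]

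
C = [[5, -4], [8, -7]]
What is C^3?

[[29, -28], [56, -55]]

tr C = -2 and det C = -3, so the characteristic polynomial is λ² − (-2)λ + (-3) with roots -3 and 1.
Eigenvectors give P = [[-1, -1], [-2, -1]] with P⁻¹ = [[1, -1], [-2, 1]], and C = P·diag(-3, 1)·P⁻¹.
Then C^3 = P·diag(-27, 1)·P⁻¹ = [[27, -1], [54, -1]] · [[1, -1], [-2, 1]] = [[29, -28], [56, -55]].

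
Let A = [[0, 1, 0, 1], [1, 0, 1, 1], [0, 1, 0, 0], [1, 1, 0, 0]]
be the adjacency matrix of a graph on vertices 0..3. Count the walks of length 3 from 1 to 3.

4

The number of length-3 walks from vertex 1 to vertex 3 is entry (1,3) of A³, where A is the adjacency matrix.
A² = [[2, 1, 1, 1], [1, 3, 0, 1], [1, 0, 1, 1], [1, 1, 1, 2]]
A³ = [[2, 4, 1, 3], [4, 2, 3, 4], [1, 3, 0, 1], [3, 4, 1, 2]]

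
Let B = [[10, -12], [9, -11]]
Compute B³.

[[28, -36], [27, -35]]

tr B = -1 and det B = -2, so the characteristic polynomial is λ² − (-1)λ + (-2) with roots -2 and 1.
Eigenvectors give P = [[1, 4], [1, 3]] with P⁻¹ = [[-3, 4], [1, -1]], and B = P·diag(-2, 1)·P⁻¹.
Then B³ = P·diag(-8, 1)·P⁻¹ = [[-8, 4], [-8, 3]] · [[-3, 4], [1, -1]] = [[28, -36], [27, -35]].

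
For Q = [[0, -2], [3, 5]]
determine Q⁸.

[[-12354, -12610], [18915, 19171]]

tr Q = 5 and det Q = 6, so the characteristic polynomial is λ² − (5)λ + (6) with roots 3 and 2.
Eigenvectors give P = [[-2, -1], [3, 1]] with P⁻¹ = [[1, 1], [-3, -2]], and Q = P·diag(3, 2)·P⁻¹.
Then Q⁸ = P·diag(6561, 256)·P⁻¹ = [[-13122, -256], [19683, 256]] · [[1, 1], [-3, -2]] = [[-12354, -12610], [18915, 19171]].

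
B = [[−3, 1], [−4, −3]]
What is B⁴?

[[−119, −60], [240, −119]]

B² = [[5, −6], [24, 5]]
B³ = [[9, 23], [−92, 9]]
B⁴ = [[−119, −60], [240, −119]]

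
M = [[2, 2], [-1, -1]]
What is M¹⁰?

[[2, 2], [-1, -1]]

M² = M (a projection; rank 1, trace 1), so M¹⁰ = M.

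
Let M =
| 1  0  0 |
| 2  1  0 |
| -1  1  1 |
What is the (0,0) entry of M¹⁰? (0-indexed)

1

M = I + N where N = [[0, 0, 0], [2, 0, 0], [-1, 1, 0]] is strictly lower-triangular, so N³ = 0.
(I + N)¹⁰ = I + 10·N + 45·N² = [[1, 0, 0], [20, 1, 0], [80, 10, 1]].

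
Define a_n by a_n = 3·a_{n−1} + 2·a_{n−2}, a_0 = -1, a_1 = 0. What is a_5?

-78

With companion matrix B = [[3, 2], [1, 0]], [a_n, a_{n−1}]ᵀ = B·[a_{n−1}, a_{n−2}]ᵀ, so [a_5, a_4]ᵀ = B⁴·[a_1, a_0]ᵀ.
B⁴ = [[139, 78], [39, 22]], giving [a_5, a_4]ᵀ = [[-78], [-22]].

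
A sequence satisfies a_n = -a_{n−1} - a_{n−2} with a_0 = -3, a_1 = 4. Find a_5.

With companion matrix A = [[-1, -1], [1, 0]], [a_n, a_{n−1}]ᵀ = A·[a_{n−1}, a_{n−2}]ᵀ, so [a_5, a_4]ᵀ = A⁴·[a_1, a_0]ᵀ.
A⁴ = [[-1, -1], [1, 0]], giving [a_5, a_4]ᵀ = [[-1], [4]].

-1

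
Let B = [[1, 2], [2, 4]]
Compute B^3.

[[25, 50], [50, 100]]

B^2 = [[5, 10], [10, 20]]
B^3 = [[25, 50], [50, 100]]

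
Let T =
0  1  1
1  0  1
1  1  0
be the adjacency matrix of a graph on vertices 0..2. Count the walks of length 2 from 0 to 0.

The number of length-2 walks from vertex 0 to vertex 0 is entry (0,0) of T^2, where T is the adjacency matrix.
T^2 = [[2, 1, 1], [1, 2, 1], [1, 1, 2]]

2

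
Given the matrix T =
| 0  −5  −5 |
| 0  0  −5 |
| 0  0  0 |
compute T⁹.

T is strictly triangular, hence nilpotent: T³ = 0, so T⁹ = 0.

[[0, 0, 0], [0, 0, 0], [0, 0, 0]]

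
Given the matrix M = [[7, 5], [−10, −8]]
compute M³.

[[43, 35], [−70, −62]]

tr M = −1 and det M = −6, so the characteristic polynomial is λ² − (−1)λ + (−6) with roots −3 and 2.
Eigenvectors give P = [[−1, −1], [2, 1]] with P⁻¹ = [[1, 1], [−2, −1]], and M = P·diag(−3, 2)·P⁻¹.
Then M³ = P·diag(−27, 8)·P⁻¹ = [[27, −8], [−54, 8]] · [[1, 1], [−2, −1]] = [[43, 35], [−70, −62]].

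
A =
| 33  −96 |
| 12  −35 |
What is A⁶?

[[−5823, 17472], [−2184, 6553]]

tr A = −2 and det A = −3, so the characteristic polynomial is λ² − (−2)λ + (−3) with roots 1 and −3.
Eigenvectors give P = [[3, −8], [1, −3]] with P⁻¹ = [[3, −8], [1, −3]], and A = P·diag(1, −3)·P⁻¹.
Then A⁶ = P·diag(1, 729)·P⁻¹ = [[3, −5832], [1, −2187]] · [[3, −8], [1, −3]] = [[−5823, 17472], [−2184, 6553]].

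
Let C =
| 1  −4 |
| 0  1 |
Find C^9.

[[1, −36], [0, 1]]

C = I + N where N = [[0, −4], [0, 0]] is strictly upper-triangular, so N^2 = 0.
(I + N)^9 = I + 9·N = [[1, −36], [0, 1]].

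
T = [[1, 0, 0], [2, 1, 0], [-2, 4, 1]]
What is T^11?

[[1, 0, 0], [22, 1, 0], [418, 44, 1]]

T = I + N where N = [[0, 0, 0], [2, 0, 0], [-2, 4, 0]] is strictly lower-triangular, so N^3 = 0.
(I + N)^11 = I + 11·N + 55·N^2 = [[1, 0, 0], [22, 1, 0], [418, 44, 1]].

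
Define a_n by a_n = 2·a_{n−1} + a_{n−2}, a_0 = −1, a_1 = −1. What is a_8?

−577

With companion matrix C = [[2, 1], [1, 0]], [a_n, a_{n−1}]ᵀ = C·[a_{n−1}, a_{n−2}]ᵀ, so [a_8, a_7]ᵀ = C⁷·[a_1, a_0]ᵀ.
C⁷ = [[408, 169], [169, 70]], giving [a_8, a_7]ᵀ = [[−577], [−239]].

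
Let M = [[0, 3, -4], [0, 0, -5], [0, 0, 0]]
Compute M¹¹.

[[0, 0, 0], [0, 0, 0], [0, 0, 0]]

M is strictly triangular, hence nilpotent: M³ = 0, so M¹¹ = 0.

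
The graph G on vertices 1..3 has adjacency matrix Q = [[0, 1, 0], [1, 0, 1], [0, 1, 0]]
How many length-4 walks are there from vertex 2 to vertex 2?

The number of length-4 walks from vertex 2 to vertex 2 is entry (2,2) of Q^4, where Q is the adjacency matrix.
Q^2 = [[1, 0, 1], [0, 2, 0], [1, 0, 1]]
Q^3 = [[0, 2, 0], [2, 0, 2], [0, 2, 0]]
Q^4 = [[2, 0, 2], [0, 4, 0], [2, 0, 2]]

4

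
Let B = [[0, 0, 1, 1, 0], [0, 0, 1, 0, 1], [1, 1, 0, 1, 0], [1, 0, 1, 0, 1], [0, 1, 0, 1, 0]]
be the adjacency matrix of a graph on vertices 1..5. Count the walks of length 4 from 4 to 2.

11

The number of length-4 walks from vertex 4 to vertex 2 is entry (4,2) of B⁴, where B is the adjacency matrix.
B² = [[2, 1, 1, 1, 1], [1, 2, 0, 2, 0], [1, 0, 3, 1, 2], [1, 2, 1, 3, 0], [1, 0, 2, 0, 2]]
B³ = [[2, 2, 4, 4, 2], [2, 0, 5, 1, 4], [4, 5, 2, 6, 1], [4, 1, 6, 2, 5], [2, 4, 1, 5, 0]]
B⁴ = [[8, 6, 8, 8, 6], [6, 9, 3, 11, 1], [8, 3, 15, 7, 11], [8, 11, 7, 15, 3], [6, 1, 11, 3, 9]]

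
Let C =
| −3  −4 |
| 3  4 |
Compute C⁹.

C² = C (a projection; rank 1, trace 1), so C⁹ = C.

[[−3, −4], [3, 4]]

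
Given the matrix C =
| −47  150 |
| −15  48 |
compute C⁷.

[[−20963, 69450], [−6945, 23022]]

tr C = 1 and det C = −6, so the characteristic polynomial is λ² − (1)λ + (−6) with roots 3 and −2.
Eigenvectors give P = [[3, −10], [1, −3]] with P⁻¹ = [[−3, 10], [−1, 3]], and C = P·diag(3, −2)·P⁻¹.
Then C⁷ = P·diag(2187, −128)·P⁻¹ = [[6561, 1280], [2187, 384]] · [[−3, 10], [−1, 3]] = [[−20963, 69450], [−6945, 23022]].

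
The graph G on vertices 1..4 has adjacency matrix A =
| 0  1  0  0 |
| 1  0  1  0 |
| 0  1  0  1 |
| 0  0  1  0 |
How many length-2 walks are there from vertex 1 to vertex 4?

The number of length-2 walks from vertex 1 to vertex 4 is entry (1,4) of A^2, where A is the adjacency matrix.
A^2 = [[1, 0, 1, 0], [0, 2, 0, 1], [1, 0, 2, 0], [0, 1, 0, 1]]

0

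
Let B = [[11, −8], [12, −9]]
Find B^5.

[[731, −488], [732, −489]]

tr B = 2 and det B = −3, so the characteristic polynomial is λ² − (2)λ + (−3) with roots 3 and −1.
Eigenvectors give P = [[1, −2], [1, −3]] with P⁻¹ = [[3, −2], [1, −1]], and B = P·diag(3, −1)·P⁻¹.
Then B^5 = P·diag(243, −1)·P⁻¹ = [[243, 2], [243, 3]] · [[3, −2], [1, −1]] = [[731, −488], [732, −489]].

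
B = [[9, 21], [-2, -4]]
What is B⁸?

tr B = 5 and det B = 6, so the characteristic polynomial is λ² − (5)λ + (6) with roots 2 and 3.
Eigenvectors give P = [[-3, 7], [1, -2]] with P⁻¹ = [[2, 7], [1, 3]], and B = P·diag(2, 3)·P⁻¹.
Then B⁸ = P·diag(256, 6561)·P⁻¹ = [[-768, 45927], [256, -13122]] · [[2, 7], [1, 3]] = [[44391, 132405], [-12610, -37574]].

[[44391, 132405], [-12610, -37574]]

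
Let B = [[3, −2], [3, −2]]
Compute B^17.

[[3, −2], [3, −2]]

B² = B (a projection; rank 1, trace 1), so B^17 = B.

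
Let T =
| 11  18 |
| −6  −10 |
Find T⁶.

tr T = 1 and det T = −2, so the characteristic polynomial is λ² − (1)λ + (−2) with roots 2 and −1.
Eigenvectors give P = [[−2, −3], [1, 2]] with P⁻¹ = [[−2, −3], [1, 2]], and T = P·diag(2, −1)·P⁻¹.
Then T⁶ = P·diag(64, 1)·P⁻¹ = [[−128, −3], [64, 2]] · [[−2, −3], [1, 2]] = [[253, 378], [−126, −188]].

[[253, 378], [−126, −188]]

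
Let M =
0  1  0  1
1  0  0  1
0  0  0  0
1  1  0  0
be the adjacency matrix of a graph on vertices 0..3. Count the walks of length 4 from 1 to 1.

The number of length-4 walks from vertex 1 to vertex 1 is entry (1,1) of M^4, where M is the adjacency matrix.
M^2 = [[2, 1, 0, 1], [1, 2, 0, 1], [0, 0, 0, 0], [1, 1, 0, 2]]
M^3 = [[2, 3, 0, 3], [3, 2, 0, 3], [0, 0, 0, 0], [3, 3, 0, 2]]
M^4 = [[6, 5, 0, 5], [5, 6, 0, 5], [0, 0, 0, 0], [5, 5, 0, 6]]

6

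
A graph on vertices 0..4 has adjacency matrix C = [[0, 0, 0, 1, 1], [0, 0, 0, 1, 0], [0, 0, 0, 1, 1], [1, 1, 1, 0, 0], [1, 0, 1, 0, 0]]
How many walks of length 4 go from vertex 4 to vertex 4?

The number of length-4 walks from vertex 4 to vertex 4 is entry (4,4) of C⁴, where C is the adjacency matrix.
C² = [[2, 1, 2, 0, 0], [1, 1, 1, 0, 0], [2, 1, 2, 0, 0], [0, 0, 0, 3, 2], [0, 0, 0, 2, 2]]
C³ = [[0, 0, 0, 5, 4], [0, 0, 0, 3, 2], [0, 0, 0, 5, 4], [5, 3, 5, 0, 0], [4, 2, 4, 0, 0]]
C⁴ = [[9, 5, 9, 0, 0], [5, 3, 5, 0, 0], [9, 5, 9, 0, 0], [0, 0, 0, 13, 10], [0, 0, 0, 10, 8]]

8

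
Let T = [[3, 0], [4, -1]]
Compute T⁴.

tr T = 2 and det T = -3, so the characteristic polynomial is λ² − (2)λ + (-3) with roots -1 and 3.
Eigenvectors give P = [[0, 1], [-1, 1]] with P⁻¹ = [[1, -1], [1, 0]], and T = P·diag(-1, 3)·P⁻¹.
Then T⁴ = P·diag(1, 81)·P⁻¹ = [[0, 81], [-1, 81]] · [[1, -1], [1, 0]] = [[81, 0], [80, 1]].

[[81, 0], [80, 1]]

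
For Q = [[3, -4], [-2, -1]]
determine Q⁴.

[[321, -208], [-104, 113]]

Q² = [[17, -8], [-4, 9]]
Q³ = [[67, -60], [-30, 7]]
Q⁴ = [[321, -208], [-104, 113]]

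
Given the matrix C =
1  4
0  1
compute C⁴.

[[1, 16], [0, 1]]

C = I + N where N = [[0, 4], [0, 0]] is strictly upper-triangular, so N² = 0.
(I + N)⁴ = I + 4·N = [[1, 16], [0, 1]].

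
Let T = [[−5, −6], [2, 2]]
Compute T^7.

[[−509, −762], [254, 380]]

tr T = −3 and det T = 2, so the characteristic polynomial is λ² − (−3)λ + (2) with roots −2 and −1.
Eigenvectors give P = [[−2, −3], [1, 2]] with P⁻¹ = [[−2, −3], [1, 2]], and T = P·diag(−2, −1)·P⁻¹.
Then T^7 = P·diag(−128, −1)·P⁻¹ = [[256, 3], [−128, −2]] · [[−2, −3], [1, 2]] = [[−509, −762], [254, 380]].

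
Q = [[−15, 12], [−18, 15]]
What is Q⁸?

[[6561, 0], [0, 6561]]

tr Q = 0 and det Q = −9, so the characteristic polynomial is λ² − (0)λ + (−9) with roots 3 and −3.
Eigenvectors give P = [[−2, −1], [−3, −1]] with P⁻¹ = [[1, −1], [−3, 2]], and Q = P·diag(3, −3)·P⁻¹.
Then Q⁸ = P·diag(6561, 6561)·P⁻¹ = [[−13122, −6561], [−19683, −6561]] · [[1, −1], [−3, 2]] = [[6561, 0], [0, 6561]].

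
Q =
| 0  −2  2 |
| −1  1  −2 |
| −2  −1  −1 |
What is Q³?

Q² = [[−2, −4, 2], [3, 5, −2], [3, 4, −1]]
Q³ = [[0, −2, 2], [−1, 1, −2], [−2, −1, −1]]

[[0, −2, 2], [−1, 1, −2], [−2, −1, −1]]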